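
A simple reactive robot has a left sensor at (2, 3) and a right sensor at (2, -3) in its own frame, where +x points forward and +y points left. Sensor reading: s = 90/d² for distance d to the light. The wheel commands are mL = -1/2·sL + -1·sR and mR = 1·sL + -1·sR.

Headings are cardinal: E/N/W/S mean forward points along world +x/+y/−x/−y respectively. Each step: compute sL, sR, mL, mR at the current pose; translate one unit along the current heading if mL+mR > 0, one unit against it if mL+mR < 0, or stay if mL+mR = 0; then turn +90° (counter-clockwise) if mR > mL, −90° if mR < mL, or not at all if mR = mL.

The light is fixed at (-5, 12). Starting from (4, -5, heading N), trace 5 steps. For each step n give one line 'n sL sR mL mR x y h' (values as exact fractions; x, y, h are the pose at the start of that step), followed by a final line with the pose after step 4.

n=0: pose=(4,-5,N); sL=10/29, sR=10/41; mL=-495/1189, mR=120/1189; mL+mR=-375/1189 → advance -1; mR−mL=15/29 → turn +1·90°
n=1: pose=(4,-6,W); sL=9/49, sR=45/137; mL=-5643/13426, mR=-972/6713; mL+mR=-7587/13426 → advance -1; mR−mL=27/98 → turn +1·90°
n=2: pose=(5,-6,S); sL=90/569, sR=90/449; mL=-71415/255481, mR=-10800/255481; mL+mR=-82215/255481 → advance -1; mR−mL=135/569 → turn +1·90°
n=3: pose=(5,-5,E); sL=9/34, sR=45/272; mL=-81/272, mR=27/272; mL+mR=-27/136 → advance -1; mR−mL=27/68 → turn +1·90°
n=4: pose=(4,-5,N); sL=10/29, sR=10/41; mL=-495/1189, mR=120/1189; mL+mR=-375/1189 → advance -1; mR−mL=15/29 → turn +1·90°

0 10/29 10/41 -495/1189 120/1189 4 -5 N
1 9/49 45/137 -5643/13426 -972/6713 4 -6 W
2 90/569 90/449 -71415/255481 -10800/255481 5 -6 S
3 9/34 45/272 -81/272 27/272 5 -5 E
4 10/29 10/41 -495/1189 120/1189 4 -5 N
final 4 -6 W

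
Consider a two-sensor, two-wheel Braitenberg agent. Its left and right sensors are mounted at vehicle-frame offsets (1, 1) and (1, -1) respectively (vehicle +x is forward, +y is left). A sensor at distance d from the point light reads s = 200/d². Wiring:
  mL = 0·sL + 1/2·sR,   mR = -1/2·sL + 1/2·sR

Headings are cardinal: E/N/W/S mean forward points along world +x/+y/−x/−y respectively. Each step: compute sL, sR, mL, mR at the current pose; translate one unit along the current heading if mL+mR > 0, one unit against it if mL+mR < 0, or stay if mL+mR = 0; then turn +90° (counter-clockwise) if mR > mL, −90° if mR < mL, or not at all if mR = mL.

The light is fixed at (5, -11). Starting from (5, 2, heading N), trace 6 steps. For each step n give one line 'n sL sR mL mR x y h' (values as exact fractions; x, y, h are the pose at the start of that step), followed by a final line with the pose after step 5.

0 200/197 200/197 100/197 0 5 2 N
1 100/113 20/17 10/17 280/1921 5 3 E
2 200/173 200/169 100/169 400/29237 6 3 S
3 25/18 50/49 25/49 -325/1764 6 2 W
4 200/197 200/197 100/197 0 5 2 N
5 100/113 20/17 10/17 280/1921 5 3 E
final 6 3 S

n=0: pose=(5,2,N); sL=200/197, sR=200/197; mL=100/197, mR=0; mL+mR=100/197 → advance +1; mR−mL=-100/197 → turn -1·90°
n=1: pose=(5,3,E); sL=100/113, sR=20/17; mL=10/17, mR=280/1921; mL+mR=1410/1921 → advance +1; mR−mL=-50/113 → turn -1·90°
n=2: pose=(6,3,S); sL=200/173, sR=200/169; mL=100/169, mR=400/29237; mL+mR=17700/29237 → advance +1; mR−mL=-100/173 → turn -1·90°
n=3: pose=(6,2,W); sL=25/18, sR=50/49; mL=25/49, mR=-325/1764; mL+mR=575/1764 → advance +1; mR−mL=-25/36 → turn -1·90°
n=4: pose=(5,2,N); sL=200/197, sR=200/197; mL=100/197, mR=0; mL+mR=100/197 → advance +1; mR−mL=-100/197 → turn -1·90°
n=5: pose=(5,3,E); sL=100/113, sR=20/17; mL=10/17, mR=280/1921; mL+mR=1410/1921 → advance +1; mR−mL=-50/113 → turn -1·90°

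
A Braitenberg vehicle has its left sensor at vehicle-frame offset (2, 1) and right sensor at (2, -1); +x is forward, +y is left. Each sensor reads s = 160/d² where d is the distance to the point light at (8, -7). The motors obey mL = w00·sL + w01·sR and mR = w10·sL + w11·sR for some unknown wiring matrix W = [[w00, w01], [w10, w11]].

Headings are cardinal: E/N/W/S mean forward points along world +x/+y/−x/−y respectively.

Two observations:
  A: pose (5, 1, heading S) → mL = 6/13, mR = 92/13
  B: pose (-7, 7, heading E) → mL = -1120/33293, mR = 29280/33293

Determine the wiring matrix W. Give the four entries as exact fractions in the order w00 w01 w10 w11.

1/2 -1/2 1 1

obs A: pose=(5,1,S) → sL=4, sR=40/13, mL=6/13, mR=92/13
obs B: pose=(-7,7,E) → sL=80/197, sR=80/169, mL=-1120/33293, mR=29280/33293
sensor matrix S = [[4, 40/13], [80/197, 80/169]]; det S = 21440/33293
solve [mL_A; mL_B] = S·[w00; w01] and [mR_A; mR_B] = S·[w10; w11]:
  w00 = 1/2, w01 = -1/2, w10 = 1, w11 = 1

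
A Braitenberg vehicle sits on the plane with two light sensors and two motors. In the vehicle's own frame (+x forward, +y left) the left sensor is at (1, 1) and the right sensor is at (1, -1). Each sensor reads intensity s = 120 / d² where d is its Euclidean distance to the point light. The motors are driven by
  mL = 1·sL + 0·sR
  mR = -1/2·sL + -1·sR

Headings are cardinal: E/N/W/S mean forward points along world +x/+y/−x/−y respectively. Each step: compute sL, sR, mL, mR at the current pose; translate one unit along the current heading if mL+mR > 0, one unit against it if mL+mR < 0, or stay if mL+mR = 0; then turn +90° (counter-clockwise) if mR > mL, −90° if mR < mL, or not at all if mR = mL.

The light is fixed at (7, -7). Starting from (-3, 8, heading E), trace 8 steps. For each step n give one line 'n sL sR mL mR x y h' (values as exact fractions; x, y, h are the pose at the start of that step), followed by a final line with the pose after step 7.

n=0: pose=(-3,8,E); sL=120/337, sR=120/277; mL=120/337, mR=-57060/93349; mL+mR=-23820/93349 → advance -1; mR−mL=-90300/93349 → turn -1·90°
n=1: pose=(-4,8,S); sL=15/37, sR=6/17; mL=15/37, mR=-699/1258; mL+mR=-189/1258 → advance -1; mR−mL=-1209/1258 → turn -1·90°
n=2: pose=(-4,9,W); sL=40/123, sR=120/433; mL=40/123, mR=-23420/53259; mL+mR=-6100/53259 → advance -1; mR−mL=-13580/17753 → turn -1·90°
n=3: pose=(-3,9,N); sL=12/41, sR=12/37; mL=12/41, mR=-714/1517; mL+mR=-270/1517 → advance -1; mR−mL=-1158/1517 → turn -1·90°
n=4: pose=(-3,8,E); sL=120/337, sR=120/277; mL=120/337, mR=-57060/93349; mL+mR=-23820/93349 → advance -1; mR−mL=-90300/93349 → turn -1·90°
n=5: pose=(-4,8,S); sL=15/37, sR=6/17; mL=15/37, mR=-699/1258; mL+mR=-189/1258 → advance -1; mR−mL=-1209/1258 → turn -1·90°
n=6: pose=(-4,9,W); sL=40/123, sR=120/433; mL=40/123, mR=-23420/53259; mL+mR=-6100/53259 → advance -1; mR−mL=-13580/17753 → turn -1·90°
n=7: pose=(-3,9,N); sL=12/41, sR=12/37; mL=12/41, mR=-714/1517; mL+mR=-270/1517 → advance -1; mR−mL=-1158/1517 → turn -1·90°

0 120/337 120/277 120/337 -57060/93349 -3 8 E
1 15/37 6/17 15/37 -699/1258 -4 8 S
2 40/123 120/433 40/123 -23420/53259 -4 9 W
3 12/41 12/37 12/41 -714/1517 -3 9 N
4 120/337 120/277 120/337 -57060/93349 -3 8 E
5 15/37 6/17 15/37 -699/1258 -4 8 S
6 40/123 120/433 40/123 -23420/53259 -4 9 W
7 12/41 12/37 12/41 -714/1517 -3 9 N
final -3 8 E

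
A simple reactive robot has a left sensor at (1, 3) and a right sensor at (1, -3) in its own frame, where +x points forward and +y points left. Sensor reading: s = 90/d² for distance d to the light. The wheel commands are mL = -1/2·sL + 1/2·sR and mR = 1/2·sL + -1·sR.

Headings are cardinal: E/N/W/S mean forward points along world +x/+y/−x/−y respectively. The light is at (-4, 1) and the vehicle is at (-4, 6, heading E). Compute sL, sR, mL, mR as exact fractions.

left sensor world pos  = (-3, 9); dL² = 65
right sensor world pos = (-3, 3); dR² = 5
sL = 90/65 = 18/13
sR = 90/5 = 18
mL = -1/2·sL + 1/2·sR = 108/13
mR = 1/2·sL + -1·sR = -225/13

18/13 18 108/13 -225/13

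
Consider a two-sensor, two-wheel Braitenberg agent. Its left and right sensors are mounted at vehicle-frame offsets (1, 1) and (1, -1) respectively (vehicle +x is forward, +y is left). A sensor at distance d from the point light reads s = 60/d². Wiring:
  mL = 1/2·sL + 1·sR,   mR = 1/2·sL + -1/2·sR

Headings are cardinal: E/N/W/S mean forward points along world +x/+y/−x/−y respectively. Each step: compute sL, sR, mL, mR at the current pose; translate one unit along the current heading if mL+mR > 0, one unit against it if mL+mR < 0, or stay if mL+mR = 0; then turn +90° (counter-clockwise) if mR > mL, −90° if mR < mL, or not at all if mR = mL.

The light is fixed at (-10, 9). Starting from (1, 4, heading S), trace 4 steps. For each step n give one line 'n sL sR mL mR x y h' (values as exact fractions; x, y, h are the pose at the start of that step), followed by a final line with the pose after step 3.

0 1/3 15/34 31/51 -11/204 1 4 S
1 60/149 12/25 2538/3725 -144/3725 1 3 W
2 30/53 30/73 2685/3869 300/3869 0 3 N
3 60/137 60/157 12930/21509 600/21509 0 4 E
final 1 4 S

n=0: pose=(1,4,S); sL=1/3, sR=15/34; mL=31/51, mR=-11/204; mL+mR=113/204 → advance +1; mR−mL=-45/68 → turn -1·90°
n=1: pose=(1,3,W); sL=60/149, sR=12/25; mL=2538/3725, mR=-144/3725; mL+mR=2394/3725 → advance +1; mR−mL=-18/25 → turn -1·90°
n=2: pose=(0,3,N); sL=30/53, sR=30/73; mL=2685/3869, mR=300/3869; mL+mR=2985/3869 → advance +1; mR−mL=-45/73 → turn -1·90°
n=3: pose=(0,4,E); sL=60/137, sR=60/157; mL=12930/21509, mR=600/21509; mL+mR=13530/21509 → advance +1; mR−mL=-90/157 → turn -1·90°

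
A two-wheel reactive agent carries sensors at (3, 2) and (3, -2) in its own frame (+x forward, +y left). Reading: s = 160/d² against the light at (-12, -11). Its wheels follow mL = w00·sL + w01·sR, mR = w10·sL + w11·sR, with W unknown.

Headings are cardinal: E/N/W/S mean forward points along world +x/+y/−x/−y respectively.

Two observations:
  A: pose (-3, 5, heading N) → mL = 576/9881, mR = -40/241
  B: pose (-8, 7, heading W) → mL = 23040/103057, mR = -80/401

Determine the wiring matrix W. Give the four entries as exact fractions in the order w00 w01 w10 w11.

obs A: pose=(-3,5,N) → sL=16/41, sR=80/241, mL=576/9881, mR=-40/241
obs B: pose=(-8,7,W) → sL=160/257, sR=160/401, mL=23040/103057, mR=-80/401
sensor matrix S = [[16/41, 80/241], [160/257, 160/401]]; det S = -51886080/1018306217
solve [mL_A; mL_B] = S·[w00; w01] and [mR_A; mR_B] = S·[w10; w11]:
  w00 = 1, w01 = -1, w10 = 0, w11 = -1/2

1 -1 0 -1/2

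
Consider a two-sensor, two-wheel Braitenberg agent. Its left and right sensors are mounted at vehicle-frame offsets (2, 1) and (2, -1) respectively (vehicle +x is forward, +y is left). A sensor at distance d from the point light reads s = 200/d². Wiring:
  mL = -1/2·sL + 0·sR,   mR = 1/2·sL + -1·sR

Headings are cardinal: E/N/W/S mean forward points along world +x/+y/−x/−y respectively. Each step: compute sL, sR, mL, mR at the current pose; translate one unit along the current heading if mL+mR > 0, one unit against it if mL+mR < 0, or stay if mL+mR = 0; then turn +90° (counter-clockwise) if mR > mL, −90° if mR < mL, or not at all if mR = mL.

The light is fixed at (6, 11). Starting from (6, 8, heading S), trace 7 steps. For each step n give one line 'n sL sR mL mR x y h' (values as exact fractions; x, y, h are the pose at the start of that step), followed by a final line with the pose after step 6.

n=0: pose=(6,8,S); sL=100/13, sR=100/13; mL=-50/13, mR=-50/13; mL+mR=-100/13 → advance -1; mR−mL=0 → turn +0·90°
n=1: pose=(6,9,S); sL=200/17, sR=200/17; mL=-100/17, mR=-100/17; mL+mR=-200/17 → advance -1; mR−mL=0 → turn +0·90°
n=2: pose=(6,10,S); sL=20, sR=20; mL=-10, mR=-10; mL+mR=-20 → advance -1; mR−mL=0 → turn +0·90°
n=3: pose=(6,11,S); sL=40, sR=40; mL=-20, mR=-20; mL+mR=-40 → advance -1; mR−mL=0 → turn +0·90°
n=4: pose=(6,12,S); sL=100, sR=100; mL=-50, mR=-50; mL+mR=-100 → advance -1; mR−mL=0 → turn +0·90°
n=5: pose=(6,13,S); sL=200, sR=200; mL=-100, mR=-100; mL+mR=-200 → advance -1; mR−mL=0 → turn +0·90°
n=6: pose=(6,14,S); sL=100, sR=100; mL=-50, mR=-50; mL+mR=-100 → advance -1; mR−mL=0 → turn +0·90°

0 100/13 100/13 -50/13 -50/13 6 8 S
1 200/17 200/17 -100/17 -100/17 6 9 S
2 20 20 -10 -10 6 10 S
3 40 40 -20 -20 6 11 S
4 100 100 -50 -50 6 12 S
5 200 200 -100 -100 6 13 S
6 100 100 -50 -50 6 14 S
final 6 15 S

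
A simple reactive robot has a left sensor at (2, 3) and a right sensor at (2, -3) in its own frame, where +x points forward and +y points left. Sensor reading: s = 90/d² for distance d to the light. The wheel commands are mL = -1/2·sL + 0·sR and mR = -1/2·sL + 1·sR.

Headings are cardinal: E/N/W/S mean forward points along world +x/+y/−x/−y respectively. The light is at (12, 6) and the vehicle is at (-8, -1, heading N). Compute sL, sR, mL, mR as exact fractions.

45/277 45/157 -45/554 17865/86978

left sensor world pos  = (-11, 1); dL² = 554
right sensor world pos = (-5, 1); dR² = 314
sL = 90/554 = 45/277
sR = 90/314 = 45/157
mL = -1/2·sL + 0·sR = -45/554
mR = -1/2·sL + 1·sR = 17865/86978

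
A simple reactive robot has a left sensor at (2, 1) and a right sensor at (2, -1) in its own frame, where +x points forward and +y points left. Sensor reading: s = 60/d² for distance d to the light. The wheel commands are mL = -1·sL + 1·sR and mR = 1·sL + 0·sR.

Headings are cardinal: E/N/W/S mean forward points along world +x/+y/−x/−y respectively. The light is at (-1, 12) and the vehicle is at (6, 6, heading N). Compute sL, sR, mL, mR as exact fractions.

left sensor world pos  = (5, 8); dL² = 52
right sensor world pos = (7, 8); dR² = 80
sL = 60/52 = 15/13
sR = 60/80 = 3/4
mL = -1·sL + 1·sR = -21/52
mR = 1·sL + 0·sR = 15/13

15/13 3/4 -21/52 15/13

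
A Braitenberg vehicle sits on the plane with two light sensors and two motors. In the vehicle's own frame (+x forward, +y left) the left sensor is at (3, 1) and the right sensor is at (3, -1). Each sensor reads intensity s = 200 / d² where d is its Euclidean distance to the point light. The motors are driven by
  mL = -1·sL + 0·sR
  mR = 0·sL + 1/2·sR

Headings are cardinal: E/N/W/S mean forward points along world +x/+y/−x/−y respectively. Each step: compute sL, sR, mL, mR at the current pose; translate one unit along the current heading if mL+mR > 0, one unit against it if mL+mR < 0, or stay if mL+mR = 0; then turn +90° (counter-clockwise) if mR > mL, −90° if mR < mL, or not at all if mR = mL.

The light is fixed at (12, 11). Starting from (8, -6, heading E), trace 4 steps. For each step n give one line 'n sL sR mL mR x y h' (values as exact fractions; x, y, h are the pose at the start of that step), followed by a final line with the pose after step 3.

n=0: pose=(8,-6,E); sL=200/257, sR=8/13; mL=-200/257, mR=4/13; mL+mR=-1572/3341 → advance -1; mR−mL=3628/3341 → turn +1·90°
n=1: pose=(7,-6,N); sL=25/29, sR=50/53; mL=-25/29, mR=25/53; mL+mR=-600/1537 → advance -1; mR−mL=2050/1537 → turn +1·90°
n=2: pose=(7,-7,W); sL=8/17, sR=200/353; mL=-8/17, mR=100/353; mL+mR=-1124/6001 → advance -1; mR−mL=4524/6001 → turn +1·90°
n=3: pose=(8,-7,S); sL=4/9, sR=100/233; mL=-4/9, mR=50/233; mL+mR=-482/2097 → advance -1; mR−mL=1382/2097 → turn +1·90°

0 200/257 8/13 -200/257 4/13 8 -6 E
1 25/29 50/53 -25/29 25/53 7 -6 N
2 8/17 200/353 -8/17 100/353 7 -7 W
3 4/9 100/233 -4/9 50/233 8 -7 S
final 8 -6 E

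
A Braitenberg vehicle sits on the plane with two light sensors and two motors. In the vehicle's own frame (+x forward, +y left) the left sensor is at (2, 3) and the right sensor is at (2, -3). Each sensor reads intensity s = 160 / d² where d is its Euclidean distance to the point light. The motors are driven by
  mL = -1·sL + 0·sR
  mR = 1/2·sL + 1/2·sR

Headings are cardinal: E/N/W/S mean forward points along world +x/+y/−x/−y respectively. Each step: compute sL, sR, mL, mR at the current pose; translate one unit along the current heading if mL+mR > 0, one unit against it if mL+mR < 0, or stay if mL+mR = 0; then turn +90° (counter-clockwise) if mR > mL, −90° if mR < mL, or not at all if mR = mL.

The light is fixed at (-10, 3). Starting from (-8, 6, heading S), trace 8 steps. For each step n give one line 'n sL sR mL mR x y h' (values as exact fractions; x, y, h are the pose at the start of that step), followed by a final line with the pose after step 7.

0 80/13 80 -80/13 560/13 -8 6 S
1 160/41 160/17 -160/41 4640/697 -8 5 E
2 10 40/13 -10 85/13 -7 5 N
3 32 160/17 -32 352/17 -7 4 W
4 16/5 80 -16/5 208/5 -6 4 S
5 32/9 32/9 -32/9 32/9 -6 3 E
6 32 160/53 -32 928/53 -6 3 N
7 8 20 -8 14 -6 2 W
final -7 2 S

n=0: pose=(-8,6,S); sL=80/13, sR=80; mL=-80/13, mR=560/13; mL+mR=480/13 → advance +1; mR−mL=640/13 → turn +1·90°
n=1: pose=(-8,5,E); sL=160/41, sR=160/17; mL=-160/41, mR=4640/697; mL+mR=1920/697 → advance +1; mR−mL=7360/697 → turn +1·90°
n=2: pose=(-7,5,N); sL=10, sR=40/13; mL=-10, mR=85/13; mL+mR=-45/13 → advance -1; mR−mL=215/13 → turn +1·90°
n=3: pose=(-7,4,W); sL=32, sR=160/17; mL=-32, mR=352/17; mL+mR=-192/17 → advance -1; mR−mL=896/17 → turn +1·90°
n=4: pose=(-6,4,S); sL=16/5, sR=80; mL=-16/5, mR=208/5; mL+mR=192/5 → advance +1; mR−mL=224/5 → turn +1·90°
n=5: pose=(-6,3,E); sL=32/9, sR=32/9; mL=-32/9, mR=32/9; mL+mR=0 → advance +0; mR−mL=64/9 → turn +1·90°
n=6: pose=(-6,3,N); sL=32, sR=160/53; mL=-32, mR=928/53; mL+mR=-768/53 → advance -1; mR−mL=2624/53 → turn +1·90°
n=7: pose=(-6,2,W); sL=8, sR=20; mL=-8, mR=14; mL+mR=6 → advance +1; mR−mL=22 → turn +1·90°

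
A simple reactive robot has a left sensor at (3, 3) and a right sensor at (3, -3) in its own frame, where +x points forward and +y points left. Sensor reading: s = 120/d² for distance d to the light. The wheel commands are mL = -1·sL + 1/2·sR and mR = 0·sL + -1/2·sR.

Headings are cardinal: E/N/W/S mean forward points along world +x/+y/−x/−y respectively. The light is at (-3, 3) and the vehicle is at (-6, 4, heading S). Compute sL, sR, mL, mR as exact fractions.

30 3 -57/2 -3/2

left sensor world pos  = (-3, 1); dL² = 4
right sensor world pos = (-9, 1); dR² = 40
sL = 120/4 = 30
sR = 120/40 = 3
mL = -1·sL + 1/2·sR = -57/2
mR = 0·sL + -1/2·sR = -3/2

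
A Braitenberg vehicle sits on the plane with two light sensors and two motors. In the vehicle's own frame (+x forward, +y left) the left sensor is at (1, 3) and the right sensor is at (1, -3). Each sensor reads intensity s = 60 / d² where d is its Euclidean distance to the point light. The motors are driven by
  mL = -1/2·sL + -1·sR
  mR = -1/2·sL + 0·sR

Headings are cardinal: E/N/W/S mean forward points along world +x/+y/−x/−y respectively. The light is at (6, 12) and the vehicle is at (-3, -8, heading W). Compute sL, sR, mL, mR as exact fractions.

left sensor world pos  = (-4, -11); dL² = 629
right sensor world pos = (-4, -5); dR² = 389
sL = 60/629 = 60/629
sR = 60/389 = 60/389
mL = -1/2·sL + -1·sR = -49410/244681
mR = -1/2·sL + 0·sR = -30/629

60/629 60/389 -49410/244681 -30/629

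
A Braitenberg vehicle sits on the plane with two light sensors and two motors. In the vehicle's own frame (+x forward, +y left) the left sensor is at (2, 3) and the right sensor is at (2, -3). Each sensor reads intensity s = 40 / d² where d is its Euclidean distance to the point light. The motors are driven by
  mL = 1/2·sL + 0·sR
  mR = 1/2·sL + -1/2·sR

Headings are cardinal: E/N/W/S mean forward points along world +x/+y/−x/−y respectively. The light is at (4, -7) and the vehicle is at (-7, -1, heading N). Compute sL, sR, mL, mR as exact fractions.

left sensor world pos  = (-10, 1); dL² = 260
right sensor world pos = (-4, 1); dR² = 128
sL = 40/260 = 2/13
sR = 40/128 = 5/16
mL = 1/2·sL + 0·sR = 1/13
mR = 1/2·sL + -1/2·sR = -33/416

2/13 5/16 1/13 -33/416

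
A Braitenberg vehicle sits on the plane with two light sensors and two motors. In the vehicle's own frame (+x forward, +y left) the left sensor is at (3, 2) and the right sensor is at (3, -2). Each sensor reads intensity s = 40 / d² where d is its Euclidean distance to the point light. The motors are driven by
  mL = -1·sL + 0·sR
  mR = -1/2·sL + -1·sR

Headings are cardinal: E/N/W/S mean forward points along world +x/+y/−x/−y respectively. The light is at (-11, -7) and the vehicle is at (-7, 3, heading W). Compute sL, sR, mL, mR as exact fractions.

8/13 8/29 -8/13 -220/377

left sensor world pos  = (-10, 1); dL² = 65
right sensor world pos = (-10, 5); dR² = 145
sL = 40/65 = 8/13
sR = 40/145 = 8/29
mL = -1·sL + 0·sR = -8/13
mR = -1/2·sL + -1·sR = -220/377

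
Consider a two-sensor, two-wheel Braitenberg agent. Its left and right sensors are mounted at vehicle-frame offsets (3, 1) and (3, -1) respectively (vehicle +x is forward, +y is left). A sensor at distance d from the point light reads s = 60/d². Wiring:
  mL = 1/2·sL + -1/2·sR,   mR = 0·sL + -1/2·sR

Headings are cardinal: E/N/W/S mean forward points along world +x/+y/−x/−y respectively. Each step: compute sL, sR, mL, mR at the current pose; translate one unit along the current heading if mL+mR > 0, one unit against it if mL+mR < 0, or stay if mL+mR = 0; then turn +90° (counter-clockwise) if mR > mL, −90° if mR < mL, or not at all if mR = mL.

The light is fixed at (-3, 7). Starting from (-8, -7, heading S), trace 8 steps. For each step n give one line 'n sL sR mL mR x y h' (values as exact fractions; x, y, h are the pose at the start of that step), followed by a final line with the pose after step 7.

n=0: pose=(-8,-7,S); sL=12/61, sR=12/65; mL=24/3965, mR=-6/65; mL+mR=-342/3965 → advance -1; mR−mL=-6/61 → turn -1·90°
n=1: pose=(-8,-6,W); sL=3/13, sR=15/52; mL=-3/104, mR=-15/104; mL+mR=-9/52 → advance -1; mR−mL=-3/26 → turn -1·90°
n=2: pose=(-7,-6,N); sL=12/25, sR=60/109; mL=-96/2725, mR=-30/109; mL+mR=-846/2725 → advance -1; mR−mL=-6/25 → turn -1·90°
n=3: pose=(-7,-7,E); sL=6/17, sR=30/113; mL=84/1921, mR=-15/113; mL+mR=-171/1921 → advance -1; mR−mL=-3/17 → turn -1·90°
n=4: pose=(-8,-7,S); sL=12/61, sR=12/65; mL=24/3965, mR=-6/65; mL+mR=-342/3965 → advance -1; mR−mL=-6/61 → turn -1·90°
n=5: pose=(-8,-6,W); sL=3/13, sR=15/52; mL=-3/104, mR=-15/104; mL+mR=-9/52 → advance -1; mR−mL=-3/26 → turn -1·90°
n=6: pose=(-7,-6,N); sL=12/25, sR=60/109; mL=-96/2725, mR=-30/109; mL+mR=-846/2725 → advance -1; mR−mL=-6/25 → turn -1·90°
n=7: pose=(-7,-7,E); sL=6/17, sR=30/113; mL=84/1921, mR=-15/113; mL+mR=-171/1921 → advance -1; mR−mL=-3/17 → turn -1·90°

0 12/61 12/65 24/3965 -6/65 -8 -7 S
1 3/13 15/52 -3/104 -15/104 -8 -6 W
2 12/25 60/109 -96/2725 -30/109 -7 -6 N
3 6/17 30/113 84/1921 -15/113 -7 -7 E
4 12/61 12/65 24/3965 -6/65 -8 -7 S
5 3/13 15/52 -3/104 -15/104 -8 -6 W
6 12/25 60/109 -96/2725 -30/109 -7 -6 N
7 6/17 30/113 84/1921 -15/113 -7 -7 E
final -8 -7 S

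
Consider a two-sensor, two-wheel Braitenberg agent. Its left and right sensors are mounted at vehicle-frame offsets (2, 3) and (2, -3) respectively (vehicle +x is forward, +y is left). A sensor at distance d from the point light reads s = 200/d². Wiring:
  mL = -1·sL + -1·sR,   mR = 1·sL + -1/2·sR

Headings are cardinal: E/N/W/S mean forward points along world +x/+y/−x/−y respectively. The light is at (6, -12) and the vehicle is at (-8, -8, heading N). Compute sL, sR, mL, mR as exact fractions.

left sensor world pos  = (-11, -6); dL² = 325
right sensor world pos = (-5, -6); dR² = 157
sL = 200/325 = 8/13
sR = 200/157 = 200/157
mL = -1·sL + -1·sR = -3856/2041
mR = 1·sL + -1/2·sR = -44/2041

8/13 200/157 -3856/2041 -44/2041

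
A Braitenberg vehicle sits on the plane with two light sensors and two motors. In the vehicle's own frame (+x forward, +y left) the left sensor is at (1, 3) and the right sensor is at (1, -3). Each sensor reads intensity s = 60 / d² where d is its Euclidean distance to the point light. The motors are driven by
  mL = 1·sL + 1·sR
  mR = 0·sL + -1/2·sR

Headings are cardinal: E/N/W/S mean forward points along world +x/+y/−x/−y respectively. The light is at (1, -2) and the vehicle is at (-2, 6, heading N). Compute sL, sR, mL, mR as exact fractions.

left sensor world pos  = (-5, 7); dL² = 117
right sensor world pos = (1, 7); dR² = 81
sL = 60/117 = 20/39
sR = 60/81 = 20/27
mL = 1·sL + 1·sR = 440/351
mR = 0·sL + -1/2·sR = -10/27

20/39 20/27 440/351 -10/27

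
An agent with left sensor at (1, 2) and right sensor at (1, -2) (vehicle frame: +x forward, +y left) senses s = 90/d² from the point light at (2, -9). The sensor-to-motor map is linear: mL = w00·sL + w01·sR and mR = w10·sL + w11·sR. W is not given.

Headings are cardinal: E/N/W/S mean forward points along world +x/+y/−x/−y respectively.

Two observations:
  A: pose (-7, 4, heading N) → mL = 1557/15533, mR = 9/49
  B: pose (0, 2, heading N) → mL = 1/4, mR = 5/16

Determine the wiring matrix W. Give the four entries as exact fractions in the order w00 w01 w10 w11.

obs A: pose=(-7,4,N) → sL=90/317, sR=18/49, mL=1557/15533, mR=9/49
obs B: pose=(0,2,N) → sL=9/16, sR=5/8, mL=1/4, mR=5/16
sensor matrix S = [[90/317, 18/49], [9/16, 5/8]]; det S = -3627/124264
solve [mL_A; mL_B] = S·[w00; w01] and [mR_A; mR_B] = S·[w10; w11]:
  w00 = 1, w01 = -1/2, w10 = 0, w11 = 1/2

1 -1/2 0 1/2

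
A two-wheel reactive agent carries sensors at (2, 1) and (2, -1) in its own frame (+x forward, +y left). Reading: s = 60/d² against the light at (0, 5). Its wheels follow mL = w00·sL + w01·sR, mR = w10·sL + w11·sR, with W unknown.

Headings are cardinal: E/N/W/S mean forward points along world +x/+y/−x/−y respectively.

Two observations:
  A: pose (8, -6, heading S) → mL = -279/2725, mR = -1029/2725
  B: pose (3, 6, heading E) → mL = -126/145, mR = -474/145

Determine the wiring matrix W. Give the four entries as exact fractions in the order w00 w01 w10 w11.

-1 1/2 -1 -1/2

obs A: pose=(8,-6,S) → sL=6/25, sR=30/109, mL=-279/2725, mR=-1029/2725
obs B: pose=(3,6,E) → sL=60/29, sR=12/5, mL=-126/145, mR=-474/145
sensor matrix S = [[6/25, 30/109], [60/29, 12/5]]; det S = 2592/395125
solve [mL_A; mL_B] = S·[w00; w01] and [mR_A; mR_B] = S·[w10; w11]:
  w00 = -1, w01 = 1/2, w10 = -1, w11 = -1/2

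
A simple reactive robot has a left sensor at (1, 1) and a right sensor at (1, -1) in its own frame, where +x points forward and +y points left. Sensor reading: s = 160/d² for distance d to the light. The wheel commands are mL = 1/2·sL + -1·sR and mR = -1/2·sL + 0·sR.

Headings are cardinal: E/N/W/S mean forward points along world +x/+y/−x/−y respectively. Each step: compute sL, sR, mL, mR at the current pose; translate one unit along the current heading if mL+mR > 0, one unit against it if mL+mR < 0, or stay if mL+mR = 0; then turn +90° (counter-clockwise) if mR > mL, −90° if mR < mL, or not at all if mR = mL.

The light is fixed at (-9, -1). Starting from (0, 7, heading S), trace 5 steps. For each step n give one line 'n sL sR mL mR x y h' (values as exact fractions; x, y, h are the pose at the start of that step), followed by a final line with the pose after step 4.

0 160/149 160/113 -14800/16837 -80/149 0 7 S
1 4/5 40/41 -118/205 -2/5 0 8 E
2 160/149 160/181 -9360/26969 -80/149 -1 8 N
3 80/81 16/13 -776/1053 -40/81 -1 7 E
4 160/117 32/29 -1424/3393 -80/117 -2 7 N
final -2 6 E

n=0: pose=(0,7,S); sL=160/149, sR=160/113; mL=-14800/16837, mR=-80/149; mL+mR=-160/113 → advance -1; mR−mL=5760/16837 → turn +1·90°
n=1: pose=(0,8,E); sL=4/5, sR=40/41; mL=-118/205, mR=-2/5; mL+mR=-40/41 → advance -1; mR−mL=36/205 → turn +1·90°
n=2: pose=(-1,8,N); sL=160/149, sR=160/181; mL=-9360/26969, mR=-80/149; mL+mR=-160/181 → advance -1; mR−mL=-5120/26969 → turn -1·90°
n=3: pose=(-1,7,E); sL=80/81, sR=16/13; mL=-776/1053, mR=-40/81; mL+mR=-16/13 → advance -1; mR−mL=256/1053 → turn +1·90°
n=4: pose=(-2,7,N); sL=160/117, sR=32/29; mL=-1424/3393, mR=-80/117; mL+mR=-32/29 → advance -1; mR−mL=-896/3393 → turn -1·90°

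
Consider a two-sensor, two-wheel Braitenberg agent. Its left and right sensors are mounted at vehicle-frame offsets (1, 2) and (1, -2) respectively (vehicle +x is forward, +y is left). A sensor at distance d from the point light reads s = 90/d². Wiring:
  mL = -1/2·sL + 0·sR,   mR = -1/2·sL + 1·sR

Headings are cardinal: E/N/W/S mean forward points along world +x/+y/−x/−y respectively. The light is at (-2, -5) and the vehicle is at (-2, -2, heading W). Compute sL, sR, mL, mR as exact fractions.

45 45/13 -45/2 -495/26

left sensor world pos  = (-3, -4); dL² = 2
right sensor world pos = (-3, 0); dR² = 26
sL = 90/2 = 45
sR = 90/26 = 45/13
mL = -1/2·sL + 0·sR = -45/2
mR = -1/2·sL + 1·sR = -495/26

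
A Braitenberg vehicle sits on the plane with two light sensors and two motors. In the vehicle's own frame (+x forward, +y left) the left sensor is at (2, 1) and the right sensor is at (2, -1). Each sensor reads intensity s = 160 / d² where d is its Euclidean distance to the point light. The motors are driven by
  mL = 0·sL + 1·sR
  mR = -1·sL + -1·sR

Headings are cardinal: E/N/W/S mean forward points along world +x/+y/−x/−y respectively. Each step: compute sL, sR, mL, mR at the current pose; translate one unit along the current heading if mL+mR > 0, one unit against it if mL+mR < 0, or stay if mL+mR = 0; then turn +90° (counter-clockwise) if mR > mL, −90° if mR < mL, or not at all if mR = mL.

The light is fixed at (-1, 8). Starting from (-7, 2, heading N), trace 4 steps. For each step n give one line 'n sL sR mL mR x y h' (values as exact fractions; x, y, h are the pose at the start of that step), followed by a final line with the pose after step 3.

n=0: pose=(-7,2,N); sL=32/13, sR=160/41; mL=160/41, mR=-3392/533; mL+mR=-32/13 → advance -1; mR−mL=-5472/533 → turn -1·90°
n=1: pose=(-7,1,E); sL=40/13, sR=2; mL=2, mR=-66/13; mL+mR=-40/13 → advance -1; mR−mL=-92/13 → turn -1·90°
n=2: pose=(-8,1,S); sL=160/117, sR=32/29; mL=32/29, mR=-8384/3393; mL+mR=-160/117 → advance -1; mR−mL=-12128/3393 → turn -1·90°
n=3: pose=(-8,2,W); sL=16/13, sR=80/53; mL=80/53, mR=-1888/689; mL+mR=-16/13 → advance -1; mR−mL=-2928/689 → turn -1·90°

0 32/13 160/41 160/41 -3392/533 -7 2 N
1 40/13 2 2 -66/13 -7 1 E
2 160/117 32/29 32/29 -8384/3393 -8 1 S
3 16/13 80/53 80/53 -1888/689 -8 2 W
final -7 2 N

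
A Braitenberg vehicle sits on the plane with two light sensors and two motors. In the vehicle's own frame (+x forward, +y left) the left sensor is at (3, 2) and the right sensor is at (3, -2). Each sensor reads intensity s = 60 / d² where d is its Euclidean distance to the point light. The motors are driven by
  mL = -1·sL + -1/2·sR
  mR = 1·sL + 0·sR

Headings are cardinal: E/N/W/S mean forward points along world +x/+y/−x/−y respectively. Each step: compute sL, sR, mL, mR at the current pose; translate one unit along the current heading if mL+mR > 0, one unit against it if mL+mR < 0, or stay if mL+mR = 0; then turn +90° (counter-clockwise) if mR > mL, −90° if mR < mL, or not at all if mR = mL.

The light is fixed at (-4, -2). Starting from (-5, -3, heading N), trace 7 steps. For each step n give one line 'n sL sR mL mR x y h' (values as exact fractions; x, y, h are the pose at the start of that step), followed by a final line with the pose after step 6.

0 60/13 12 -138/13 60/13 -5 -3 N
1 15/8 15/4 -15/4 15/8 -5 -4 W
2 60/29 60/29 -90/29 60/29 -4 -4 S
3 6 10/3 -23/3 6 -4 -3 E
4 60/13 12 -138/13 60/13 -5 -3 N
5 15/8 15/4 -15/4 15/8 -5 -4 W
6 60/29 60/29 -90/29 60/29 -4 -4 S
final -4 -3 E

n=0: pose=(-5,-3,N); sL=60/13, sR=12; mL=-138/13, mR=60/13; mL+mR=-6 → advance -1; mR−mL=198/13 → turn +1·90°
n=1: pose=(-5,-4,W); sL=15/8, sR=15/4; mL=-15/4, mR=15/8; mL+mR=-15/8 → advance -1; mR−mL=45/8 → turn +1·90°
n=2: pose=(-4,-4,S); sL=60/29, sR=60/29; mL=-90/29, mR=60/29; mL+mR=-30/29 → advance -1; mR−mL=150/29 → turn +1·90°
n=3: pose=(-4,-3,E); sL=6, sR=10/3; mL=-23/3, mR=6; mL+mR=-5/3 → advance -1; mR−mL=41/3 → turn +1·90°
n=4: pose=(-5,-3,N); sL=60/13, sR=12; mL=-138/13, mR=60/13; mL+mR=-6 → advance -1; mR−mL=198/13 → turn +1·90°
n=5: pose=(-5,-4,W); sL=15/8, sR=15/4; mL=-15/4, mR=15/8; mL+mR=-15/8 → advance -1; mR−mL=45/8 → turn +1·90°
n=6: pose=(-4,-4,S); sL=60/29, sR=60/29; mL=-90/29, mR=60/29; mL+mR=-30/29 → advance -1; mR−mL=150/29 → turn +1·90°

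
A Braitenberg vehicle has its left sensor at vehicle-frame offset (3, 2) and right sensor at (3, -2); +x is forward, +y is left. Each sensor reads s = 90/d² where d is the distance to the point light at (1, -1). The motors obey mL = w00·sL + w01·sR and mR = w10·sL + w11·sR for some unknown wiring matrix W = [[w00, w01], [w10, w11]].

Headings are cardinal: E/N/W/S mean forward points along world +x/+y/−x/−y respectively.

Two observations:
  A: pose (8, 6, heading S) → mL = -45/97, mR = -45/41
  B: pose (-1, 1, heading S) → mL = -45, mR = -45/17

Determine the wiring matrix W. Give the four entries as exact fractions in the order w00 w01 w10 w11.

obs A: pose=(8,6,S) → sL=90/97, sR=90/41, mL=-45/97, mR=-45/41
obs B: pose=(-1,1,S) → sL=90, sR=90/17, mL=-45, mR=-45/17
sensor matrix S = [[90/97, 90/41], [90, 90/17]]; det S = -13024800/67609
solve [mL_A; mL_B] = S·[w00; w01] and [mR_A; mR_B] = S·[w10; w11]:
  w00 = -1/2, w01 = 0, w10 = 0, w11 = -1/2

-1/2 0 0 -1/2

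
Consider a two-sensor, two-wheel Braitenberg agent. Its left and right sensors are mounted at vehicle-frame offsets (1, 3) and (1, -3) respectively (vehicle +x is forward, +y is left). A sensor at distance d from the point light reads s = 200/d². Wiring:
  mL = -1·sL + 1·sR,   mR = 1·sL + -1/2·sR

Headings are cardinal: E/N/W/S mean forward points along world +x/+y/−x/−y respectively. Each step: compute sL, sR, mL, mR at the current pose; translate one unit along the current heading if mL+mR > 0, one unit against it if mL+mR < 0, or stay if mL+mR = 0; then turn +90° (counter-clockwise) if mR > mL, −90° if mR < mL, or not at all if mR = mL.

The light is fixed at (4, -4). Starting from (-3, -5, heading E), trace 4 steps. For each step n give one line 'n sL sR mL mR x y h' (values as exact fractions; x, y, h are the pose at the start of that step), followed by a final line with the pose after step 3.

0 5 50/13 -15/13 40/13 -3 -5 E
1 200/81 200/9 1600/81 -700/81 -2 -5 N
2 100/17 100/17 0 50/17 -2 -4 E
3 40/13 40 480/13 -220/13 -1 -4 N
final -1 -3 E

n=0: pose=(-3,-5,E); sL=5, sR=50/13; mL=-15/13, mR=40/13; mL+mR=25/13 → advance +1; mR−mL=55/13 → turn +1·90°
n=1: pose=(-2,-5,N); sL=200/81, sR=200/9; mL=1600/81, mR=-700/81; mL+mR=100/9 → advance +1; mR−mL=-2300/81 → turn -1·90°
n=2: pose=(-2,-4,E); sL=100/17, sR=100/17; mL=0, mR=50/17; mL+mR=50/17 → advance +1; mR−mL=50/17 → turn +1·90°
n=3: pose=(-1,-4,N); sL=40/13, sR=40; mL=480/13, mR=-220/13; mL+mR=20 → advance +1; mR−mL=-700/13 → turn -1·90°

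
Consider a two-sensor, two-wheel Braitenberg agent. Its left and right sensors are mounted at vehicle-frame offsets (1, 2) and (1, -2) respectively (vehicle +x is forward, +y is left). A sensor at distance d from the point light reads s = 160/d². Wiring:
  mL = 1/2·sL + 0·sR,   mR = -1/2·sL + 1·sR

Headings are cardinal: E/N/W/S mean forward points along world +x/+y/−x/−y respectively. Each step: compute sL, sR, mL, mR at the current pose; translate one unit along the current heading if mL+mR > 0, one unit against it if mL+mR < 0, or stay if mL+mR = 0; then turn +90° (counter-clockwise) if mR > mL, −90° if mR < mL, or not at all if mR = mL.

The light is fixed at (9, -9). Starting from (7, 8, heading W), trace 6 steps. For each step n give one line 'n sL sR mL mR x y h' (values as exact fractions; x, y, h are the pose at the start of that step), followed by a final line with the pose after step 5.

0 80/117 16/37 40/117 392/4329 7 8 W
1 160/349 32/65 80/349 5968/22685 6 8 N
2 10/17 5/13 5/17 20/221 6 9 W
3 160/397 32/73 80/397 6864/28981 5 9 N
4 80/157 80/233 40/157 3240/36581 5 10 W
5 160/449 160/409 80/449 39120/183641 4 10 N
final 4 11 W

n=0: pose=(7,8,W); sL=80/117, sR=16/37; mL=40/117, mR=392/4329; mL+mR=16/37 → advance +1; mR−mL=-1088/4329 → turn -1·90°
n=1: pose=(6,8,N); sL=160/349, sR=32/65; mL=80/349, mR=5968/22685; mL+mR=32/65 → advance +1; mR−mL=768/22685 → turn +1·90°
n=2: pose=(6,9,W); sL=10/17, sR=5/13; mL=5/17, mR=20/221; mL+mR=5/13 → advance +1; mR−mL=-45/221 → turn -1·90°
n=3: pose=(5,9,N); sL=160/397, sR=32/73; mL=80/397, mR=6864/28981; mL+mR=32/73 → advance +1; mR−mL=1024/28981 → turn +1·90°
n=4: pose=(5,10,W); sL=80/157, sR=80/233; mL=40/157, mR=3240/36581; mL+mR=80/233 → advance +1; mR−mL=-6080/36581 → turn -1·90°
n=5: pose=(4,10,N); sL=160/449, sR=160/409; mL=80/449, mR=39120/183641; mL+mR=160/409 → advance +1; mR−mL=6400/183641 → turn +1·90°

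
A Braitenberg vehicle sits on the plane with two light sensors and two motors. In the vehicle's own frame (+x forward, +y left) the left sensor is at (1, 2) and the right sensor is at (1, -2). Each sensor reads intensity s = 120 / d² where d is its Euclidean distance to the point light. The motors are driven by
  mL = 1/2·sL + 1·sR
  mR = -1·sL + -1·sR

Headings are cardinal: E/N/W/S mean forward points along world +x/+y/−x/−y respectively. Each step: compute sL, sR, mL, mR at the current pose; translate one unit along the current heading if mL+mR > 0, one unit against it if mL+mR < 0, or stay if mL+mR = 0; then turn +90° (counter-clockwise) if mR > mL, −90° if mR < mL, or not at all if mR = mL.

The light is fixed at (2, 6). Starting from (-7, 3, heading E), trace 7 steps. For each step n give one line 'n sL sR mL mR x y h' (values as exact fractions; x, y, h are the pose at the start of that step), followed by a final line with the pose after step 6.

n=0: pose=(-7,3,E); sL=24/13, sR=120/89; mL=2628/1157, mR=-3696/1157; mL+mR=-12/13 → advance -1; mR−mL=-6324/1157 → turn -1·90°
n=1: pose=(-8,3,S); sL=3/2, sR=3/4; mL=3/2, mR=-9/4; mL+mR=-3/4 → advance -1; mR−mL=-15/4 → turn -1·90°
n=2: pose=(-8,4,W); sL=120/137, sR=120/121; mL=23700/16577, mR=-30960/16577; mL+mR=-60/137 → advance -1; mR−mL=-54660/16577 → turn -1·90°
n=3: pose=(-7,4,N); sL=60/61, sR=12/5; mL=882/305, mR=-1032/305; mL+mR=-30/61 → advance -1; mR−mL=-1914/305 → turn -1·90°
n=4: pose=(-7,3,E); sL=24/13, sR=120/89; mL=2628/1157, mR=-3696/1157; mL+mR=-12/13 → advance -1; mR−mL=-6324/1157 → turn -1·90°
n=5: pose=(-8,3,S); sL=3/2, sR=3/4; mL=3/2, mR=-9/4; mL+mR=-3/4 → advance -1; mR−mL=-15/4 → turn -1·90°
n=6: pose=(-8,4,W); sL=120/137, sR=120/121; mL=23700/16577, mR=-30960/16577; mL+mR=-60/137 → advance -1; mR−mL=-54660/16577 → turn -1·90°

0 24/13 120/89 2628/1157 -3696/1157 -7 3 E
1 3/2 3/4 3/2 -9/4 -8 3 S
2 120/137 120/121 23700/16577 -30960/16577 -8 4 W
3 60/61 12/5 882/305 -1032/305 -7 4 N
4 24/13 120/89 2628/1157 -3696/1157 -7 3 E
5 3/2 3/4 3/2 -9/4 -8 3 S
6 120/137 120/121 23700/16577 -30960/16577 -8 4 W
final -7 4 N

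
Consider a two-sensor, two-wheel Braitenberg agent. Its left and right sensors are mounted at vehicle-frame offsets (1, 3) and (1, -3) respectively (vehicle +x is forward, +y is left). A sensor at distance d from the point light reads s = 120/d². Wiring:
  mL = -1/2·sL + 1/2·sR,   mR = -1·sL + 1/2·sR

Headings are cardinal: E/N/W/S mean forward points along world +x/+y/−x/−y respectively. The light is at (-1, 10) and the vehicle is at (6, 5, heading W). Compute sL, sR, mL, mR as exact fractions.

left sensor world pos  = (5, 2); dL² = 100
right sensor world pos = (5, 8); dR² = 40
sL = 120/100 = 6/5
sR = 120/40 = 3
mL = -1/2·sL + 1/2·sR = 9/10
mR = -1·sL + 1/2·sR = 3/10

6/5 3 9/10 3/10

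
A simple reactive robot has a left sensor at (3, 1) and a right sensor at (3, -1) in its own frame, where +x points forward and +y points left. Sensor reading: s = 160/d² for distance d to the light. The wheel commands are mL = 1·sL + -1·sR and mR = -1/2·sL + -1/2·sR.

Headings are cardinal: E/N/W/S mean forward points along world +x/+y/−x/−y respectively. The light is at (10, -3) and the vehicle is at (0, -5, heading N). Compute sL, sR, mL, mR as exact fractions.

80/61 80/41 -1600/2501 -4080/2501

left sensor world pos  = (-1, -2); dL² = 122
right sensor world pos = (1, -2); dR² = 82
sL = 160/122 = 80/61
sR = 160/82 = 80/41
mL = 1·sL + -1·sR = -1600/2501
mR = -1/2·sL + -1/2·sR = -4080/2501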